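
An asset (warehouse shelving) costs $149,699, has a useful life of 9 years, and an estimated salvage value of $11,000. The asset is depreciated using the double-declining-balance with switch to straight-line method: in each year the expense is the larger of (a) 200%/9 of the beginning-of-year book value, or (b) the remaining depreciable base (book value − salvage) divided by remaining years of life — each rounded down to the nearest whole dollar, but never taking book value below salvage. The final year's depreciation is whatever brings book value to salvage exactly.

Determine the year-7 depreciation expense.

Depreciable base = $149,699 − $11,000 = $138,699.
Year 1: DB = ⌊$149,699 × 200%/9⌋ = $33,266; SL = ⌊$138,699/9⌋ = $15,411 → take DB $33,266. Book value $116,433.
Year 2: DB = ⌊$116,433 × 200%/9⌋ = $25,874; SL = ⌊$105,433/8⌋ = $13,179 → take DB $25,874. Book value $90,559.
Year 3: DB = ⌊$90,559 × 200%/9⌋ = $20,124; SL = ⌊$79,559/7⌋ = $11,365 → take DB $20,124. Book value $70,435.
Year 4: DB = ⌊$70,435 × 200%/9⌋ = $15,652; SL = ⌊$59,435/6⌋ = $9,905 → take DB $15,652. Book value $54,783.
Year 5: DB = ⌊$54,783 × 200%/9⌋ = $12,174; SL = ⌊$43,783/5⌋ = $8,756 → take DB $12,174. Book value $42,609.
Year 6: DB = ⌊$42,609 × 200%/9⌋ = $9,468; SL = ⌊$31,609/4⌋ = $7,902 → take DB $9,468. Book value $33,141.
Year 7: DB = ⌊$33,141 × 200%/9⌋ = $7,364; SL = ⌊$22,141/3⌋ = $7,380 → take SL $7,380. Book value $25,761.

$7,380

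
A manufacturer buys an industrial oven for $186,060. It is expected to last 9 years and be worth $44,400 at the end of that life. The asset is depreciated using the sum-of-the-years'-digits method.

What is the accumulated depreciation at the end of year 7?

Depreciable base = $186,060 − $44,400 = $141,660.
Sum of the years' digits = 9+8+7+6+5+4+3+2+1 = 45.
Year 1: $141,660 × 9/45 = $28,332. Book value $157,728.
Year 2: $141,660 × 8/45 = $25,184. Book value $132,544.
Year 3: $141,660 × 7/45 = $22,036. Book value $110,508.
Year 4: $141,660 × 6/45 = $18,888. Book value $91,620.
Year 5: $141,660 × 5/45 = $15,740. Book value $75,880.
Year 6: $141,660 × 4/45 = $12,592. Book value $63,288.
Year 7: $141,660 × 3/45 = $9,444. Book value $53,844.
Accumulated through year 7 = $186,060 − $53,844 = $132,216.

$132,216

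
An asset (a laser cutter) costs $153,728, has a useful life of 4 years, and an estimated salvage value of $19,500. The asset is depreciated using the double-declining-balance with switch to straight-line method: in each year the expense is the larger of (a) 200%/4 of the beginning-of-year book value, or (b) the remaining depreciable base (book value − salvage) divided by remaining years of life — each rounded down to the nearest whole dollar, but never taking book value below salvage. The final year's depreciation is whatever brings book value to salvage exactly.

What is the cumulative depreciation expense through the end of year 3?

Depreciable base = $153,728 − $19,500 = $134,228.
Year 1: DB = ⌊$153,728 × 200%/4⌋ = $76,864; SL = ⌊$134,228/4⌋ = $33,557 → take DB $76,864. Book value $76,864.
Year 2: DB = ⌊$76,864 × 200%/4⌋ = $38,432; SL = ⌊$57,364/3⌋ = $19,121 → take DB $38,432. Book value $38,432.
Year 3: DB = ⌊$38,432 × 200%/4⌋ = $19,216; SL = ⌊$18,932/2⌋ = $9,466 → take DB $19,216, capped at $18,932. Book value $19,500.
Accumulated through year 3 = $153,728 − $19,500 = $134,228.

$134,228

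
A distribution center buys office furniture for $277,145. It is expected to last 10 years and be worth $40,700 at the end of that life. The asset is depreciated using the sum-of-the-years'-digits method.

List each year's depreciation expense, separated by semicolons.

Depreciable base = $277,145 − $40,700 = $236,445.
Sum of the years' digits = 10+9+8+7+6+5+4+3+2+1 = 55.
Year 1: $236,445 × 10/55 = $42,990. Book value $234,155.
Year 2: $236,445 × 9/55 = $38,691. Book value $195,464.
Year 3: $236,445 × 8/55 = $34,392. Book value $161,072.
Year 4: $236,445 × 7/55 = $30,093. Book value $130,979.
Year 5: $236,445 × 6/55 = $25,794. Book value $105,185.
Year 6: $236,445 × 5/55 = $21,495. Book value $83,690.
Year 7: $236,445 × 4/55 = $17,196. Book value $66,494.
Year 8: $236,445 × 3/55 = $12,897. Book value $53,597.
Year 9: $236,445 × 2/55 = $8,598. Book value $44,999.
Year 10: $236,445 × 1/55 = $4,299. Book value $40,700.

$42,990; $38,691; $34,392; $30,093; $25,794; $21,495; $17,196; $12,897; $8,598; $4,299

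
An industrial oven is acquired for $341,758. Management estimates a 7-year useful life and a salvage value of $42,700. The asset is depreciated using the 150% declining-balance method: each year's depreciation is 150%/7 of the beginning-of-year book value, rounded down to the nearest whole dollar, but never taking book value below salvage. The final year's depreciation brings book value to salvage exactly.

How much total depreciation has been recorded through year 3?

Depreciable base = $341,758 − $42,700 = $299,058.
Year 1: ⌊$341,758 × 150%/7⌋ = $73,233. Book value $268,525.
Year 2: ⌊$268,525 × 150%/7⌋ = $57,541. Book value $210,984.
Year 3: ⌊$210,984 × 150%/7⌋ = $45,210. Book value $165,774.
Accumulated through year 3 = $341,758 − $165,774 = $175,984.

$175,984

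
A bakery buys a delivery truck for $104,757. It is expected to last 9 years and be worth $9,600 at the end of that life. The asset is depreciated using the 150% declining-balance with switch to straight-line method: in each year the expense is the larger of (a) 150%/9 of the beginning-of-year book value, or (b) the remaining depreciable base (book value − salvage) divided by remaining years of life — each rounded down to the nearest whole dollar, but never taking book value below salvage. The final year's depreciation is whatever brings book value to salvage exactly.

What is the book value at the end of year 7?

Depreciable base = $104,757 − $9,600 = $95,157.
Year 1: DB = ⌊$104,757 × 150%/9⌋ = $17,459; SL = ⌊$95,157/9⌋ = $10,573 → take DB $17,459. Book value $87,298.
Year 2: DB = ⌊$87,298 × 150%/9⌋ = $14,549; SL = ⌊$77,698/8⌋ = $9,712 → take DB $14,549. Book value $72,749.
Year 3: DB = ⌊$72,749 × 150%/9⌋ = $12,124; SL = ⌊$63,149/7⌋ = $9,021 → take DB $12,124. Book value $60,625.
Year 4: DB = ⌊$60,625 × 150%/9⌋ = $10,104; SL = ⌊$51,025/6⌋ = $8,504 → take DB $10,104. Book value $50,521.
Year 5: DB = ⌊$50,521 × 150%/9⌋ = $8,420; SL = ⌊$40,921/5⌋ = $8,184 → take DB $8,420. Book value $42,101.
Year 6: DB = ⌊$42,101 × 150%/9⌋ = $7,016; SL = ⌊$32,501/4⌋ = $8,125 → take SL $8,125. Book value $33,976.
Year 7: DB = ⌊$33,976 × 150%/9⌋ = $5,662; SL = ⌊$24,376/3⌋ = $8,125 → take SL $8,125. Book value $25,851.

$25,851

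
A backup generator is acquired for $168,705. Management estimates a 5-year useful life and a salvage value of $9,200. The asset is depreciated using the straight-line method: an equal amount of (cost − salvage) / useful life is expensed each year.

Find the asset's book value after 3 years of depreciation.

$73,002

Depreciable base = $168,705 − $9,200 = $159,505.
Annual expense = $159,505 / 5 = $31,901.
End of year 1: book value $136,804.
End of year 2: book value $104,903.
End of year 3: book value $73,002.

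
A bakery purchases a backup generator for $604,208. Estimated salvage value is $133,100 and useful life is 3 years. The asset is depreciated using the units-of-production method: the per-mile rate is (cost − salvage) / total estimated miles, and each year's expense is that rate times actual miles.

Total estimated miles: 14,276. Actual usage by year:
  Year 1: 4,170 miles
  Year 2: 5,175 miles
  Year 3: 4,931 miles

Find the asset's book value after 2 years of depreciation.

$295,823

Depreciable base = $604,208 − $133,100 = $471,108.
Rate = $471,108 / 14,276 miles = $33 per mile.
Year 1: 4,170 × $33 = $137,610. Book value $466,598.
Year 2: 5,175 × $33 = $170,775. Book value $295,823.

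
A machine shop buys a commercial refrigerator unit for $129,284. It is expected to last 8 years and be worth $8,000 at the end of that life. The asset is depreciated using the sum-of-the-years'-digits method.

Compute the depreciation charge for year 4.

Depreciable base = $129,284 − $8,000 = $121,284.
Sum of the years' digits = 8+7+6+5+4+3+2+1 = 36.
Year 1: $121,284 × 8/36 = $26,952. Book value $102,332.
Year 2: $121,284 × 7/36 = $23,583. Book value $78,749.
Year 3: $121,284 × 6/36 = $20,214. Book value $58,535.
Year 4: $121,284 × 5/36 = $16,845. Book value $41,690.

$16,845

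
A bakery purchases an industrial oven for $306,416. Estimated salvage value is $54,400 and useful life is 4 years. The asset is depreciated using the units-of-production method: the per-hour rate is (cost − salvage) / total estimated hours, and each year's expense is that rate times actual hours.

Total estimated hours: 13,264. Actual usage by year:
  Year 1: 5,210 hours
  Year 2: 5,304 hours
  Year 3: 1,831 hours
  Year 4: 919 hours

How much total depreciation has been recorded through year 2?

$199,766

Depreciable base = $306,416 − $54,400 = $252,016.
Rate = $252,016 / 13,264 hours = $19 per hour.
Year 1: 5,210 × $19 = $98,990. Book value $207,426.
Year 2: 5,304 × $19 = $100,776. Book value $106,650.
Accumulated through year 2 = $306,416 − $106,650 = $199,766.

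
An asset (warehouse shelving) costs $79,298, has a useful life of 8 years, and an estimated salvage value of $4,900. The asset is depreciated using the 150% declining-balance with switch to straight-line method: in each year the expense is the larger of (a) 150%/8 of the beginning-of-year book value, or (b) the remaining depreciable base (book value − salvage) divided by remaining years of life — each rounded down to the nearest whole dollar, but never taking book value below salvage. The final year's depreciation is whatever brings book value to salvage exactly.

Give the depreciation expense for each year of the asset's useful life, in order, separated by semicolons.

Depreciable base = $79,298 − $4,900 = $74,398.
Year 1: DB = ⌊$79,298 × 150%/8⌋ = $14,868; SL = ⌊$74,398/8⌋ = $9,299 → take DB $14,868. Book value $64,430.
Year 2: DB = ⌊$64,430 × 150%/8⌋ = $12,080; SL = ⌊$59,530/7⌋ = $8,504 → take DB $12,080. Book value $52,350.
Year 3: DB = ⌊$52,350 × 150%/8⌋ = $9,815; SL = ⌊$47,450/6⌋ = $7,908 → take DB $9,815. Book value $42,535.
Year 4: DB = ⌊$42,535 × 150%/8⌋ = $7,975; SL = ⌊$37,635/5⌋ = $7,527 → take DB $7,975. Book value $34,560.
Year 5: DB = ⌊$34,560 × 150%/8⌋ = $6,480; SL = ⌊$29,660/4⌋ = $7,415 → take SL $7,415. Book value $27,145.
Year 6: DB = ⌊$27,145 × 150%/8⌋ = $5,089; SL = ⌊$22,245/3⌋ = $7,415 → take SL $7,415. Book value $19,730.
Year 7: DB = ⌊$19,730 × 150%/8⌋ = $3,699; SL = ⌊$14,830/2⌋ = $7,415 → take SL $7,415. Book value $12,315.
Year 8 (final): $12,315 − $4,900 = $7,415. Book value $4,900.

$14,868; $12,080; $9,815; $7,975; $7,415; $7,415; $7,415; $7,415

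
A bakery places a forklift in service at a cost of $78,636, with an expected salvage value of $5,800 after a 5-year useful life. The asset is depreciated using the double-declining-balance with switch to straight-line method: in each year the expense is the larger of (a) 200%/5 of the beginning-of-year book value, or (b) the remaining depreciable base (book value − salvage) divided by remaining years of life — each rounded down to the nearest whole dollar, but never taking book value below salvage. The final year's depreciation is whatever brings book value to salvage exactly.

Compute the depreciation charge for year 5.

Depreciable base = $78,636 − $5,800 = $72,836.
Year 1: DB = ⌊$78,636 × 200%/5⌋ = $31,454; SL = ⌊$72,836/5⌋ = $14,567 → take DB $31,454. Book value $47,182.
Year 2: DB = ⌊$47,182 × 200%/5⌋ = $18,872; SL = ⌊$41,382/4⌋ = $10,345 → take DB $18,872. Book value $28,310.
Year 3: DB = ⌊$28,310 × 200%/5⌋ = $11,324; SL = ⌊$22,510/3⌋ = $7,503 → take DB $11,324. Book value $16,986.
Year 4: DB = ⌊$16,986 × 200%/5⌋ = $6,794; SL = ⌊$11,186/2⌋ = $5,593 → take DB $6,794. Book value $10,192.
Year 5 (final): $10,192 − $5,800 = $4,392. Book value $5,800.

$4,392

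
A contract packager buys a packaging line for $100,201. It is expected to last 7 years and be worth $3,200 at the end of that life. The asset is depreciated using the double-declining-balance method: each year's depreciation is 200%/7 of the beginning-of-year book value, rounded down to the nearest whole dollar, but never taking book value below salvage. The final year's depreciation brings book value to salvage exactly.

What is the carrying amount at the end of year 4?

Depreciable base = $100,201 − $3,200 = $97,001.
Year 1: ⌊$100,201 × 200%/7⌋ = $28,628. Book value $71,573.
Year 2: ⌊$71,573 × 200%/7⌋ = $20,449. Book value $51,124.
Year 3: ⌊$51,124 × 200%/7⌋ = $14,606. Book value $36,518.
Year 4: ⌊$36,518 × 200%/7⌋ = $10,433. Book value $26,085.

$26,085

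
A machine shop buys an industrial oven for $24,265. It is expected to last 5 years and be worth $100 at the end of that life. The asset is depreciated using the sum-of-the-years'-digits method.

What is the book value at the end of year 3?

$4,933

Depreciable base = $24,265 − $100 = $24,165.
Sum of the years' digits = 5+4+3+2+1 = 15.
Year 1: $24,165 × 5/15 = $8,055. Book value $16,210.
Year 2: $24,165 × 4/15 = $6,444. Book value $9,766.
Year 3: $24,165 × 3/15 = $4,833. Book value $4,933.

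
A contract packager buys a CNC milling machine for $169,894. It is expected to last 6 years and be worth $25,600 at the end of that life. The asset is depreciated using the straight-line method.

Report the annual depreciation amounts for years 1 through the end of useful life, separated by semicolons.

Depreciable base = $169,894 − $25,600 = $144,294.
Annual expense = $144,294 / 6 = $24,049.
End of year 1: book value $145,845.
End of year 2: book value $121,796.
End of year 3: book value $97,747.
End of year 4: book value $73,698.
End of year 5: book value $49,649.
End of year 6: book value $25,600.

$24,049; $24,049; $24,049; $24,049; $24,049; $24,049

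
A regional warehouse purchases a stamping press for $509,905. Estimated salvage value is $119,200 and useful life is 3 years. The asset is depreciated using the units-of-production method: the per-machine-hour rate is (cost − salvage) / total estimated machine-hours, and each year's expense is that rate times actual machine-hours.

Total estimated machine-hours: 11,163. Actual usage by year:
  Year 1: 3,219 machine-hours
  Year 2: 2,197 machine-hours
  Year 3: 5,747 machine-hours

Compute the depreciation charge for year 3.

Depreciable base = $509,905 − $119,200 = $390,705.
Rate = $390,705 / 11,163 machine-hours = $35 per machine-hour.
Year 1: 3,219 × $35 = $112,665. Book value $397,240.
Year 2: 2,197 × $35 = $76,895. Book value $320,345.
Year 3: 5,747 × $35 = $201,145. Book value $119,200.

$201,145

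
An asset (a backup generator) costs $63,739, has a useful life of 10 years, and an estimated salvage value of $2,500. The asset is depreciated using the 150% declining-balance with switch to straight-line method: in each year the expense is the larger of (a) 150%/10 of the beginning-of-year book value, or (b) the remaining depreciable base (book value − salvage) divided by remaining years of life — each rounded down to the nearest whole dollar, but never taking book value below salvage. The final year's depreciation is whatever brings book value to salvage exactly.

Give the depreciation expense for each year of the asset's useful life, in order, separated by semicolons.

$9,560; $8,126; $6,907; $5,871; $5,129; $5,129; $5,129; $5,129; $5,129; $5,130

Depreciable base = $63,739 − $2,500 = $61,239.
Year 1: DB = ⌊$63,739 × 150%/10⌋ = $9,560; SL = ⌊$61,239/10⌋ = $6,123 → take DB $9,560. Book value $54,179.
Year 2: DB = ⌊$54,179 × 150%/10⌋ = $8,126; SL = ⌊$51,679/9⌋ = $5,742 → take DB $8,126. Book value $46,053.
Year 3: DB = ⌊$46,053 × 150%/10⌋ = $6,907; SL = ⌊$43,553/8⌋ = $5,444 → take DB $6,907. Book value $39,146.
Year 4: DB = ⌊$39,146 × 150%/10⌋ = $5,871; SL = ⌊$36,646/7⌋ = $5,235 → take DB $5,871. Book value $33,275.
Year 5: DB = ⌊$33,275 × 150%/10⌋ = $4,991; SL = ⌊$30,775/6⌋ = $5,129 → take SL $5,129. Book value $28,146.
Year 6: DB = ⌊$28,146 × 150%/10⌋ = $4,221; SL = ⌊$25,646/5⌋ = $5,129 → take SL $5,129. Book value $23,017.
Year 7: DB = ⌊$23,017 × 150%/10⌋ = $3,452; SL = ⌊$20,517/4⌋ = $5,129 → take SL $5,129. Book value $17,888.
Year 8: DB = ⌊$17,888 × 150%/10⌋ = $2,683; SL = ⌊$15,388/3⌋ = $5,129 → take SL $5,129. Book value $12,759.
Year 9: DB = ⌊$12,759 × 150%/10⌋ = $1,913; SL = ⌊$10,259/2⌋ = $5,129 → take SL $5,129. Book value $7,630.
Year 10 (final): $7,630 − $2,500 = $5,130. Book value $2,500.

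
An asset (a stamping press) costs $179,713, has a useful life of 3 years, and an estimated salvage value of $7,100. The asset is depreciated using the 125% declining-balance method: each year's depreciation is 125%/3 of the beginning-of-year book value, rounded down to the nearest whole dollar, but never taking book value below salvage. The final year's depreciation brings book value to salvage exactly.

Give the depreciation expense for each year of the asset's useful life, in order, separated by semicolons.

Depreciable base = $179,713 − $7,100 = $172,613.
Year 1: ⌊$179,713 × 125%/3⌋ = $74,880. Book value $104,833.
Year 2: ⌊$104,833 × 125%/3⌋ = $43,680. Book value $61,153.
Year 3 (final): $61,153 − $7,100 = $54,053. Book value $7,100.

$74,880; $43,680; $54,053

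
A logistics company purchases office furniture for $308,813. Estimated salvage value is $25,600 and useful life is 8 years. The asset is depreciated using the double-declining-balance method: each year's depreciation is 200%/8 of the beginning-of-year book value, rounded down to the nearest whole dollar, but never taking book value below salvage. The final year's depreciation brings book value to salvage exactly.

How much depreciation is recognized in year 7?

Depreciable base = $308,813 − $25,600 = $283,213.
Year 1: ⌊$308,813 × 200%/8⌋ = $77,203. Book value $231,610.
Year 2: ⌊$231,610 × 200%/8⌋ = $57,902. Book value $173,708.
Year 3: ⌊$173,708 × 200%/8⌋ = $43,427. Book value $130,281.
Year 4: ⌊$130,281 × 200%/8⌋ = $32,570. Book value $97,711.
Year 5: ⌊$97,711 × 200%/8⌋ = $24,427. Book value $73,284.
Year 6: ⌊$73,284 × 200%/8⌋ = $18,321. Book value $54,963.
Year 7: ⌊$54,963 × 200%/8⌋ = $13,740. Book value $41,223.

$13,740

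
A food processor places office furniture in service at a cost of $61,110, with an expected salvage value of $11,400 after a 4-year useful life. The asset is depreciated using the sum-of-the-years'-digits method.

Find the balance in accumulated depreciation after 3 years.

$44,739

Depreciable base = $61,110 − $11,400 = $49,710.
Sum of the years' digits = 4+3+2+1 = 10.
Year 1: $49,710 × 4/10 = $19,884. Book value $41,226.
Year 2: $49,710 × 3/10 = $14,913. Book value $26,313.
Year 3: $49,710 × 2/10 = $9,942. Book value $16,371.
Accumulated through year 3 = $61,110 − $16,371 = $44,739.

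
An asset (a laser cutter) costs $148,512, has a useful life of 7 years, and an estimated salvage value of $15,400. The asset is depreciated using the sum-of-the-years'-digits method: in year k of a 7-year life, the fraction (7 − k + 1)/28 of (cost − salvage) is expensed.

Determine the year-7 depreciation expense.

Depreciable base = $148,512 − $15,400 = $133,112.
Sum of the years' digits = 7+6+5+4+3+2+1 = 28.
Year 1: $133,112 × 7/28 = $33,278. Book value $115,234.
Year 2: $133,112 × 6/28 = $28,524. Book value $86,710.
Year 3: $133,112 × 5/28 = $23,770. Book value $62,940.
Year 4: $133,112 × 4/28 = $19,016. Book value $43,924.
Year 5: $133,112 × 3/28 = $14,262. Book value $29,662.
Year 6: $133,112 × 2/28 = $9,508. Book value $20,154.
Year 7: $133,112 × 1/28 = $4,754. Book value $15,400.

$4,754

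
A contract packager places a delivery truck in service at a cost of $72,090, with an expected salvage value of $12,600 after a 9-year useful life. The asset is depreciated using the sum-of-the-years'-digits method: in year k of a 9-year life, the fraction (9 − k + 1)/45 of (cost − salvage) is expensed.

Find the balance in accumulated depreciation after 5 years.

$46,270

Depreciable base = $72,090 − $12,600 = $59,490.
Sum of the years' digits = 9+8+7+6+5+4+3+2+1 = 45.
Year 1: $59,490 × 9/45 = $11,898. Book value $60,192.
Year 2: $59,490 × 8/45 = $10,576. Book value $49,616.
Year 3: $59,490 × 7/45 = $9,254. Book value $40,362.
Year 4: $59,490 × 6/45 = $7,932. Book value $32,430.
Year 5: $59,490 × 5/45 = $6,610. Book value $25,820.
Accumulated through year 5 = $72,090 − $25,820 = $46,270.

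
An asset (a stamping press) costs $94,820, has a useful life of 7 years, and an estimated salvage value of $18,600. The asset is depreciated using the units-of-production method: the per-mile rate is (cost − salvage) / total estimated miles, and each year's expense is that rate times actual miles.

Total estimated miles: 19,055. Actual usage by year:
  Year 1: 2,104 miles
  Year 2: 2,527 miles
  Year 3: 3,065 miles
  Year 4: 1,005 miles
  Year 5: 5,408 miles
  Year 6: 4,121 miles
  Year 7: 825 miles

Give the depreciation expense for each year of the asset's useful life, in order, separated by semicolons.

Depreciable base = $94,820 − $18,600 = $76,220.
Rate = $76,220 / 19,055 miles = $4 per mile.
Year 1: 2,104 × $4 = $8,416. Book value $86,404.
Year 2: 2,527 × $4 = $10,108. Book value $76,296.
Year 3: 3,065 × $4 = $12,260. Book value $64,036.
Year 4: 1,005 × $4 = $4,020. Book value $60,016.
Year 5: 5,408 × $4 = $21,632. Book value $38,384.
Year 6: 4,121 × $4 = $16,484. Book value $21,900.
Year 7: 825 × $4 = $3,300. Book value $18,600.

$8,416; $10,108; $12,260; $4,020; $21,632; $16,484; $3,300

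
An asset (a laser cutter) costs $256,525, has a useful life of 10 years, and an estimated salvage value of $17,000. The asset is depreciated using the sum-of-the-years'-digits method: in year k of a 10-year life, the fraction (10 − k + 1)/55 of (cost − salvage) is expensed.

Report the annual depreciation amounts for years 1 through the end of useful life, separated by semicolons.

Depreciable base = $256,525 − $17,000 = $239,525.
Sum of the years' digits = 10+9+8+7+6+5+4+3+2+1 = 55.
Year 1: $239,525 × 10/55 = $43,550. Book value $212,975.
Year 2: $239,525 × 9/55 = $39,195. Book value $173,780.
Year 3: $239,525 × 8/55 = $34,840. Book value $138,940.
Year 4: $239,525 × 7/55 = $30,485. Book value $108,455.
Year 5: $239,525 × 6/55 = $26,130. Book value $82,325.
Year 6: $239,525 × 5/55 = $21,775. Book value $60,550.
Year 7: $239,525 × 4/55 = $17,420. Book value $43,130.
Year 8: $239,525 × 3/55 = $13,065. Book value $30,065.
Year 9: $239,525 × 2/55 = $8,710. Book value $21,355.
Year 10: $239,525 × 1/55 = $4,355. Book value $17,000.

$43,550; $39,195; $34,840; $30,485; $26,130; $21,775; $17,420; $13,065; $8,710; $4,355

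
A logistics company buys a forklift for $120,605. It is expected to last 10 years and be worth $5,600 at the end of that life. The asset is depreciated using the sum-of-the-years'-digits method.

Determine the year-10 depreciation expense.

Depreciable base = $120,605 − $5,600 = $115,005.
Sum of the years' digits = 10+9+8+7+6+5+4+3+2+1 = 55.
Year 1: $115,005 × 10/55 = $20,910. Book value $99,695.
Year 2: $115,005 × 9/55 = $18,819. Book value $80,876.
Year 3: $115,005 × 8/55 = $16,728. Book value $64,148.
Year 4: $115,005 × 7/55 = $14,637. Book value $49,511.
Year 5: $115,005 × 6/55 = $12,546. Book value $36,965.
Year 6: $115,005 × 5/55 = $10,455. Book value $26,510.
Year 7: $115,005 × 4/55 = $8,364. Book value $18,146.
Year 8: $115,005 × 3/55 = $6,273. Book value $11,873.
Year 9: $115,005 × 2/55 = $4,182. Book value $7,691.
Year 10: $115,005 × 1/55 = $2,091. Book value $5,600.

$2,091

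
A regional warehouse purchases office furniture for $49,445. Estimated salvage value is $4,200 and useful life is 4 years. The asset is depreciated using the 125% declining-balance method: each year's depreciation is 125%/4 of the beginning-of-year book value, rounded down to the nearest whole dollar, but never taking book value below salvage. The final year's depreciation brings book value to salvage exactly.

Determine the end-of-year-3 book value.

$16,068

Depreciable base = $49,445 − $4,200 = $45,245.
Year 1: ⌊$49,445 × 125%/4⌋ = $15,451. Book value $33,994.
Year 2: ⌊$33,994 × 125%/4⌋ = $10,623. Book value $23,371.
Year 3: ⌊$23,371 × 125%/4⌋ = $7,303. Book value $16,068.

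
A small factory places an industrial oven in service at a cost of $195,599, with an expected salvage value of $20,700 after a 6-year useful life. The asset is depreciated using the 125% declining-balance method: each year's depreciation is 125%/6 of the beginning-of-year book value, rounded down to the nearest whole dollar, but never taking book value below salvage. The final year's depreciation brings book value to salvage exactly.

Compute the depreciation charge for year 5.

$16,006

Depreciable base = $195,599 − $20,700 = $174,899.
Year 1: ⌊$195,599 × 125%/6⌋ = $40,749. Book value $154,850.
Year 2: ⌊$154,850 × 125%/6⌋ = $32,260. Book value $122,590.
Year 3: ⌊$122,590 × 125%/6⌋ = $25,539. Book value $97,051.
Year 4: ⌊$97,051 × 125%/6⌋ = $20,218. Book value $76,833.
Year 5: ⌊$76,833 × 125%/6⌋ = $16,006. Book value $60,827.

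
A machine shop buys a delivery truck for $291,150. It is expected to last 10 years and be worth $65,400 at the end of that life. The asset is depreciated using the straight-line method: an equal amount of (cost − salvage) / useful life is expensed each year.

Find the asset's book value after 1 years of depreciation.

$268,575

Depreciable base = $291,150 − $65,400 = $225,750.
Annual expense = $225,750 / 10 = $22,575.
End of year 1: book value $268,575.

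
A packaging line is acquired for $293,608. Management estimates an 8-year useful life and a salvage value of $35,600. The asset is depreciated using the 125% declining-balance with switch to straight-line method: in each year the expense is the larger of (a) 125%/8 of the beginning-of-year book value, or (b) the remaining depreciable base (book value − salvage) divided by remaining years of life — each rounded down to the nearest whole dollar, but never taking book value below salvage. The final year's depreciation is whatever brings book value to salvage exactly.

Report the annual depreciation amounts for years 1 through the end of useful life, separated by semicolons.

$45,876; $38,708; $32,660; $28,152; $28,153; $28,153; $28,153; $28,153

Depreciable base = $293,608 − $35,600 = $258,008.
Year 1: DB = ⌊$293,608 × 125%/8⌋ = $45,876; SL = ⌊$258,008/8⌋ = $32,251 → take DB $45,876. Book value $247,732.
Year 2: DB = ⌊$247,732 × 125%/8⌋ = $38,708; SL = ⌊$212,132/7⌋ = $30,304 → take DB $38,708. Book value $209,024.
Year 3: DB = ⌊$209,024 × 125%/8⌋ = $32,660; SL = ⌊$173,424/6⌋ = $28,904 → take DB $32,660. Book value $176,364.
Year 4: DB = ⌊$176,364 × 125%/8⌋ = $27,556; SL = ⌊$140,764/5⌋ = $28,152 → take SL $28,152. Book value $148,212.
Year 5: DB = ⌊$148,212 × 125%/8⌋ = $23,158; SL = ⌊$112,612/4⌋ = $28,153 → take SL $28,153. Book value $120,059.
Year 6: DB = ⌊$120,059 × 125%/8⌋ = $18,759; SL = ⌊$84,459/3⌋ = $28,153 → take SL $28,153. Book value $91,906.
Year 7: DB = ⌊$91,906 × 125%/8⌋ = $14,360; SL = ⌊$56,306/2⌋ = $28,153 → take SL $28,153. Book value $63,753.
Year 8 (final): $63,753 − $35,600 = $28,153. Book value $35,600.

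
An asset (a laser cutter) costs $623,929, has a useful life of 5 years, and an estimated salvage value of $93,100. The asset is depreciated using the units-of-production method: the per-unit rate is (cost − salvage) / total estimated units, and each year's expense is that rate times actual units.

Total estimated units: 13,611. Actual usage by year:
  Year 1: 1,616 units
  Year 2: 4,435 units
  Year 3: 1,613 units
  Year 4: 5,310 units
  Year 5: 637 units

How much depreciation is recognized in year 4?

Depreciable base = $623,929 − $93,100 = $530,829.
Rate = $530,829 / 13,611 units = $39 per unit.
Year 1: 1,616 × $39 = $63,024. Book value $560,905.
Year 2: 4,435 × $39 = $172,965. Book value $387,940.
Year 3: 1,613 × $39 = $62,907. Book value $325,033.
Year 4: 5,310 × $39 = $207,090. Book value $117,943.

$207,090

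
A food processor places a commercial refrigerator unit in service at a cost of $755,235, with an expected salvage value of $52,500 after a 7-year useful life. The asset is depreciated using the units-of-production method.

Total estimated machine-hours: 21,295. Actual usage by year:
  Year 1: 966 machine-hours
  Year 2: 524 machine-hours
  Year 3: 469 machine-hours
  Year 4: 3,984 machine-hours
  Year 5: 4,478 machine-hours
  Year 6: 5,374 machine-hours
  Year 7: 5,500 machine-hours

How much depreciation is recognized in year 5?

Depreciable base = $755,235 − $52,500 = $702,735.
Rate = $702,735 / 21,295 machine-hours = $33 per machine-hour.
Year 1: 966 × $33 = $31,878. Book value $723,357.
Year 2: 524 × $33 = $17,292. Book value $706,065.
Year 3: 469 × $33 = $15,477. Book value $690,588.
Year 4: 3,984 × $33 = $131,472. Book value $559,116.
Year 5: 4,478 × $33 = $147,774. Book value $411,342.

$147,774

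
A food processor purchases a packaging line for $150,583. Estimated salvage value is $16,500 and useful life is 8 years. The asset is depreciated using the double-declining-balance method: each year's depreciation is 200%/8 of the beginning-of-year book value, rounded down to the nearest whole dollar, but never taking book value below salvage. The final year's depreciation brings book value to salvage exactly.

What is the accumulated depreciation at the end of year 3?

$87,055

Depreciable base = $150,583 − $16,500 = $134,083.
Year 1: ⌊$150,583 × 200%/8⌋ = $37,645. Book value $112,938.
Year 2: ⌊$112,938 × 200%/8⌋ = $28,234. Book value $84,704.
Year 3: ⌊$84,704 × 200%/8⌋ = $21,176. Book value $63,528.
Accumulated through year 3 = $150,583 − $63,528 = $87,055.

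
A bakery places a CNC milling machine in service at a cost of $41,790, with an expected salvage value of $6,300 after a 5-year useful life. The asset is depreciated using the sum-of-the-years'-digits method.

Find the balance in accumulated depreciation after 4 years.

Depreciable base = $41,790 − $6,300 = $35,490.
Sum of the years' digits = 5+4+3+2+1 = 15.
Year 1: $35,490 × 5/15 = $11,830. Book value $29,960.
Year 2: $35,490 × 4/15 = $9,464. Book value $20,496.
Year 3: $35,490 × 3/15 = $7,098. Book value $13,398.
Year 4: $35,490 × 2/15 = $4,732. Book value $8,666.
Accumulated through year 4 = $41,790 − $8,666 = $33,124.

$33,124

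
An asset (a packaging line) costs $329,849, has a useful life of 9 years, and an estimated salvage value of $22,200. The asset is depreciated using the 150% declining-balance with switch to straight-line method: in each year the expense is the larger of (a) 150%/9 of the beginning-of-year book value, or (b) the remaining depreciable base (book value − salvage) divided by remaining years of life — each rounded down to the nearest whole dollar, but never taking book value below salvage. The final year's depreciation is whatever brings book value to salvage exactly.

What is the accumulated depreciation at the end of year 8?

Depreciable base = $329,849 − $22,200 = $307,649.
Year 1: DB = ⌊$329,849 × 150%/9⌋ = $54,974; SL = ⌊$307,649/9⌋ = $34,183 → take DB $54,974. Book value $274,875.
Year 2: DB = ⌊$274,875 × 150%/9⌋ = $45,812; SL = ⌊$252,675/8⌋ = $31,584 → take DB $45,812. Book value $229,063.
Year 3: DB = ⌊$229,063 × 150%/9⌋ = $38,177; SL = ⌊$206,863/7⌋ = $29,551 → take DB $38,177. Book value $190,886.
Year 4: DB = ⌊$190,886 × 150%/9⌋ = $31,814; SL = ⌊$168,686/6⌋ = $28,114 → take DB $31,814. Book value $159,072.
Year 5: DB = ⌊$159,072 × 150%/9⌋ = $26,512; SL = ⌊$136,872/5⌋ = $27,374 → take SL $27,374. Book value $131,698.
Year 6: DB = ⌊$131,698 × 150%/9⌋ = $21,949; SL = ⌊$109,498/4⌋ = $27,374 → take SL $27,374. Book value $104,324.
Year 7: DB = ⌊$104,324 × 150%/9⌋ = $17,387; SL = ⌊$82,124/3⌋ = $27,374 → take SL $27,374. Book value $76,950.
Year 8: DB = ⌊$76,950 × 150%/9⌋ = $12,825; SL = ⌊$54,750/2⌋ = $27,375 → take SL $27,375. Book value $49,575.
Accumulated through year 8 = $329,849 − $49,575 = $280,274.

$280,274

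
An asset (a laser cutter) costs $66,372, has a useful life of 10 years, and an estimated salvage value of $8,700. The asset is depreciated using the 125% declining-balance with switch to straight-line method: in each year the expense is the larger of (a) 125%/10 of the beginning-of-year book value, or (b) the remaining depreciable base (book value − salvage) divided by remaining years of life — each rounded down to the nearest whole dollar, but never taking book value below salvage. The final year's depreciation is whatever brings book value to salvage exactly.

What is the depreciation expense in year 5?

$5,034

Depreciable base = $66,372 − $8,700 = $57,672.
Year 1: DB = ⌊$66,372 × 125%/10⌋ = $8,296; SL = ⌊$57,672/10⌋ = $5,767 → take DB $8,296. Book value $58,076.
Year 2: DB = ⌊$58,076 × 125%/10⌋ = $7,259; SL = ⌊$49,376/9⌋ = $5,486 → take DB $7,259. Book value $50,817.
Year 3: DB = ⌊$50,817 × 125%/10⌋ = $6,352; SL = ⌊$42,117/8⌋ = $5,264 → take DB $6,352. Book value $44,465.
Year 4: DB = ⌊$44,465 × 125%/10⌋ = $5,558; SL = ⌊$35,765/7⌋ = $5,109 → take DB $5,558. Book value $38,907.
Year 5: DB = ⌊$38,907 × 125%/10⌋ = $4,863; SL = ⌊$30,207/6⌋ = $5,034 → take SL $5,034. Book value $33,873.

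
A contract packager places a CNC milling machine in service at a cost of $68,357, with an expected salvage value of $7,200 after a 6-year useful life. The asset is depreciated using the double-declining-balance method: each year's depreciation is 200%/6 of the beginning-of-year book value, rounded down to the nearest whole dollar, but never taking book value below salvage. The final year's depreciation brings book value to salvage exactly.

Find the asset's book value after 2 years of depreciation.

Depreciable base = $68,357 − $7,200 = $61,157.
Year 1: ⌊$68,357 × 200%/6⌋ = $22,785. Book value $45,572.
Year 2: ⌊$45,572 × 200%/6⌋ = $15,190. Book value $30,382.

$30,382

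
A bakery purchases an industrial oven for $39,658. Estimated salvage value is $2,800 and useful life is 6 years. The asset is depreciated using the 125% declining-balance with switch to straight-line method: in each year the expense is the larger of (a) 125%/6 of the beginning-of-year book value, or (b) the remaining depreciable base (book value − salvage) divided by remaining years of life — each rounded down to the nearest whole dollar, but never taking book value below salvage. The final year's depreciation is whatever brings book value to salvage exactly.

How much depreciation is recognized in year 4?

$5,514

Depreciable base = $39,658 − $2,800 = $36,858.
Year 1: DB = ⌊$39,658 × 125%/6⌋ = $8,262; SL = ⌊$36,858/6⌋ = $6,143 → take DB $8,262. Book value $31,396.
Year 2: DB = ⌊$31,396 × 125%/6⌋ = $6,540; SL = ⌊$28,596/5⌋ = $5,719 → take DB $6,540. Book value $24,856.
Year 3: DB = ⌊$24,856 × 125%/6⌋ = $5,178; SL = ⌊$22,056/4⌋ = $5,514 → take SL $5,514. Book value $19,342.
Year 4: DB = ⌊$19,342 × 125%/6⌋ = $4,029; SL = ⌊$16,542/3⌋ = $5,514 → take SL $5,514. Book value $13,828.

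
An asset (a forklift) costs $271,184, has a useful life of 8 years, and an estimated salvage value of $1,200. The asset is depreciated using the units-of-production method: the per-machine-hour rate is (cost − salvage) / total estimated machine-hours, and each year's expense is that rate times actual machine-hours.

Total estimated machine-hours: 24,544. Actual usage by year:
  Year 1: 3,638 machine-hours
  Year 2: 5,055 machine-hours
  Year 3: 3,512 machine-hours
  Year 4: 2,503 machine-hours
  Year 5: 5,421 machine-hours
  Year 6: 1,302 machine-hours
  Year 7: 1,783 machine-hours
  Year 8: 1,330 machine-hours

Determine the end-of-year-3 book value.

Depreciable base = $271,184 − $1,200 = $269,984.
Rate = $269,984 / 24,544 machine-hours = $11 per machine-hour.
Year 1: 3,638 × $11 = $40,018. Book value $231,166.
Year 2: 5,055 × $11 = $55,605. Book value $175,561.
Year 3: 3,512 × $11 = $38,632. Book value $136,929.

$136,929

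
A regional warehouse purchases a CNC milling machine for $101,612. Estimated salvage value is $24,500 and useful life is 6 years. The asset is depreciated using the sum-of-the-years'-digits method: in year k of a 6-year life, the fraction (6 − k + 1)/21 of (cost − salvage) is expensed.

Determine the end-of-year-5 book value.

$28,172

Depreciable base = $101,612 − $24,500 = $77,112.
Sum of the years' digits = 6+5+4+3+2+1 = 21.
Year 1: $77,112 × 6/21 = $22,032. Book value $79,580.
Year 2: $77,112 × 5/21 = $18,360. Book value $61,220.
Year 3: $77,112 × 4/21 = $14,688. Book value $46,532.
Year 4: $77,112 × 3/21 = $11,016. Book value $35,516.
Year 5: $77,112 × 2/21 = $7,344. Book value $28,172.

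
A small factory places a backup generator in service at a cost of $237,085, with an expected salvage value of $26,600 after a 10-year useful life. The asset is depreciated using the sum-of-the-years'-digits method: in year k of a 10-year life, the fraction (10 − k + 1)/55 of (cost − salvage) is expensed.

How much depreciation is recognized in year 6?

Depreciable base = $237,085 − $26,600 = $210,485.
Sum of the years' digits = 10+9+8+7+6+5+4+3+2+1 = 55.
Year 1: $210,485 × 10/55 = $38,270. Book value $198,815.
Year 2: $210,485 × 9/55 = $34,443. Book value $164,372.
Year 3: $210,485 × 8/55 = $30,616. Book value $133,756.
Year 4: $210,485 × 7/55 = $26,789. Book value $106,967.
Year 5: $210,485 × 6/55 = $22,962. Book value $84,005.
Year 6: $210,485 × 5/55 = $19,135. Book value $64,870.

$19,135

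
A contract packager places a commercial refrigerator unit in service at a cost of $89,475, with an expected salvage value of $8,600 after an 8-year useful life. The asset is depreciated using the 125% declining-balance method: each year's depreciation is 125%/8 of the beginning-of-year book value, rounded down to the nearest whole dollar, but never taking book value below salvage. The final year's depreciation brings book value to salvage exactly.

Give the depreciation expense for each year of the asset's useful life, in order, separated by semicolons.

$13,980; $11,796; $9,952; $8,397; $7,085; $5,978; $5,044; $18,643

Depreciable base = $89,475 − $8,600 = $80,875.
Year 1: ⌊$89,475 × 125%/8⌋ = $13,980. Book value $75,495.
Year 2: ⌊$75,495 × 125%/8⌋ = $11,796. Book value $63,699.
Year 3: ⌊$63,699 × 125%/8⌋ = $9,952. Book value $53,747.
Year 4: ⌊$53,747 × 125%/8⌋ = $8,397. Book value $45,350.
Year 5: ⌊$45,350 × 125%/8⌋ = $7,085. Book value $38,265.
Year 6: ⌊$38,265 × 125%/8⌋ = $5,978. Book value $32,287.
Year 7: ⌊$32,287 × 125%/8⌋ = $5,044. Book value $27,243.
Year 8 (final): $27,243 − $8,600 = $18,643. Book value $8,600.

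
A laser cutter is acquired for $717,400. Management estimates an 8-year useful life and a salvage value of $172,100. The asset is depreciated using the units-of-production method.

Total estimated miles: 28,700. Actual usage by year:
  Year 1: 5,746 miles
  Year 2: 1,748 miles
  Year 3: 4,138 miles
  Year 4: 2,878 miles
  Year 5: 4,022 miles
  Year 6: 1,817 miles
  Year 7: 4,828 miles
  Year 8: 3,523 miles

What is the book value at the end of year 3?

Depreciable base = $717,400 − $172,100 = $545,300.
Rate = $545,300 / 28,700 miles = $19 per mile.
Year 1: 5,746 × $19 = $109,174. Book value $608,226.
Year 2: 1,748 × $19 = $33,212. Book value $575,014.
Year 3: 4,138 × $19 = $78,622. Book value $496,392.

$496,392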